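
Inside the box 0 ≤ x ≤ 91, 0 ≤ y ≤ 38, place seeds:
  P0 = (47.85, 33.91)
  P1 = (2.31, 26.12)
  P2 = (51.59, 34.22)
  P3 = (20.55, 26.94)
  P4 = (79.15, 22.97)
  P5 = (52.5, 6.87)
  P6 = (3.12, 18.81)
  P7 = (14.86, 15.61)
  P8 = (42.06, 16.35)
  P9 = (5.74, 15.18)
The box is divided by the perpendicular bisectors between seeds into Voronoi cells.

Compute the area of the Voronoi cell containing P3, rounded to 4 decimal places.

Area of P3's cell: 393.8081

1. box [0,91]×[0,38]: [(0, 0) (91, 0) (91, 38) (0, 38)]
2. ⊥bis P3·P0 via (34.2,30.425): [(0, 0) (41.9678, 0) (32.266, 38) (0, 38)]  |A|=1410.4434
3. ⊥bis P3·P1 via (11.43,26.53): [(12.6227, 0) (41.9678, 0) (32.266, 38) (10.9144, 38)]  |A|=963.2397
4. ⊥bis P3·P2 via (36.07,30.58): [(12.6227, 0) (41.9678, 0) (32.266, 38) (10.9144, 38)]  |A|=963.2397
5. ⊥bis P3·P4 via (49.85,24.955): [(12.6227, 0) (41.9678, 0) (32.266, 38) (10.9144, 38)]  |A|=963.2397
6. ⊥bis P3·P5 via (36.525,16.905): [(12.6227, 0) (25.9058, 0) (37.3262, 18.1804) (32.266, 38) (10.9144, 38)]  |A|=817.2323
7. ⊥bis P3·P6 via (11.835,22.875): [(11.5686, 23.446) (22.5048, 0) (25.9058, 0) (37.3262, 18.1804) (32.266, 38) (10.9144, 38)]  |A|=701.3846
8. ⊥bis P3·P7 via (17.705,21.275): [(11.5268, 24.3778) (34.0984, 13.0421) (37.3262, 18.1804) (32.266, 38) (10.9144, 38)]  |A|=461.7004
9. ⊥bis P3·P8 via (31.305,21.645): [(11.5268, 24.3778) (28.4629, 15.8723) (34.6875, 28.5155) (32.266, 38) (10.9144, 38)]  |A|=393.8081
10. ⊥bis P3·P9 via (13.145,21.06): [(11.5268, 24.3778) (28.4629, 15.8723) (34.6875, 28.5155) (32.266, 38) (10.9144, 38)]  |A|=393.8081
11. canonical 5-gon: [(11.5268, 24.3778) (28.4629, 15.8723) (34.6875, 28.5155) (32.266, 38) (10.9144, 38)]
12. shoelace: 393.8081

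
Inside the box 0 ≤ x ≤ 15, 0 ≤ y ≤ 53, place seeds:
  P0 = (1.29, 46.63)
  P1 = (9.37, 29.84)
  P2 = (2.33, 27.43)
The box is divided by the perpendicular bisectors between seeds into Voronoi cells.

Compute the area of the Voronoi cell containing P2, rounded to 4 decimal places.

1. box [0,15]×[0,53]: [(0, 0) (15, 0) (15, 53) (0, 53)]
2. ⊥bis P2·P0 via (1.81,37.03): [(0, 36.932) (0, 0) (15, 0) (15, 37.7445)]  |A|=560.0731
3. ⊥bis P2·P1 via (5.85,28.635): [(2.9549, 37.092) (0, 36.932) (0, 0) (15, 0) (15, 1.9064)]  |A|=344.2367
4. canonical 5-gon: [(2.9549, 37.092) (0, 36.932) (0, 0) (15, 0) (15, 1.9064)]
5. shoelace: 344.2367

Area of P2's cell: 344.2367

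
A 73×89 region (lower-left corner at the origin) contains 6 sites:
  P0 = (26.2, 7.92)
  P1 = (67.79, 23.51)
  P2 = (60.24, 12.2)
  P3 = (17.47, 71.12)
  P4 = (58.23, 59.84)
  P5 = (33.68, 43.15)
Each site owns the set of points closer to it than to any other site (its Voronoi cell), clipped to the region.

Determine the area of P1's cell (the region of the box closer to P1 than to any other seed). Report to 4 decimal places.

Area of P1's cell: 491.9493

1. box [0,73]×[0,89]: [(0, 0) (73, 0) (73, 89) (0, 89)]
2. ⊥bis P1·P0 via (46.995,15.715): [(52.8858, 0) (73, 0) (73, 89) (19.5241, 89)]  |A|=3274.7594
3. ⊥bis P1·P2 via (64.015,17.855): [(40.2448, 33.7228) (73, 11.8571) (73, 89) (19.5241, 89)]  |A|=2741.4145
4. ⊥bis P1·P3 via (42.63,47.315): [(37.2724, 41.6524) (40.2448, 33.7228) (73, 11.8571) (73, 79.4137)]  |A|=1304.1897
5. ⊥bis P1·P4 via (63.01,41.675): [(39.5755, 35.5084) (40.2448, 33.7228) (73, 11.8571) (73, 44.3038)]  |A|=564.1838
6. ⊥bis P1·P5 via (50.735,33.33): [(54.206, 39.3583) (47.9858, 28.5553) (73, 11.8571) (73, 44.3038)]  |A|=491.9493
7. canonical 4-gon: [(54.206, 39.3583) (47.9858, 28.5553) (73, 11.8571) (73, 44.3038)]
8. shoelace: 491.9493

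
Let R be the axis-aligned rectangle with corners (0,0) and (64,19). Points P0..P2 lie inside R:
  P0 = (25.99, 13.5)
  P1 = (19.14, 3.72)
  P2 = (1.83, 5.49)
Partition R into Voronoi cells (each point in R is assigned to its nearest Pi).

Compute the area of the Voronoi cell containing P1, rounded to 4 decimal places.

1. box [0,64]×[0,19]: [(0, 0) (64, 0) (64, 19) (0, 19)]
2. ⊥bis P1·P0 via (22.565,8.61): [(0, 0) (34.8578, 0) (7.7308, 19) (0, 19)]  |A|=404.592
3. ⊥bis P1·P2 via (10.485,4.605): [(10.0141, 0) (34.8578, 0) (11.6745, 16.2378)]  |A|=201.7036
4. canonical 3-gon: [(10.0141, 0) (34.8578, 0) (11.6745, 16.2378)]
5. shoelace: 201.7036

Area of P1's cell: 201.7036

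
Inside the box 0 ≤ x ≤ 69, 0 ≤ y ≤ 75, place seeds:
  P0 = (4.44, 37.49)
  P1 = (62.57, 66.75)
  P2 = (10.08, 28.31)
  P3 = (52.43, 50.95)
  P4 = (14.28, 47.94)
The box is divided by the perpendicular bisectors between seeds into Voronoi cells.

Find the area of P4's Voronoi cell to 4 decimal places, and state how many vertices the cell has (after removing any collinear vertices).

1. box [0,69]×[0,75]: [(0, 0) (69, 0) (69, 75) (0, 75)]
2. ⊥bis P4·P0 via (9.36,42.715): [(0, 51.5286) (54.723, 0) (69, 0) (69, 75) (0, 75)]  |A|=3765.0999
3. ⊥bis P4·P1 via (38.425,57.345): [(0, 51.5286) (54.723, 0) (60.7621, 0) (31.548, 75) (0, 75)]  |A|=2051.7292
4. ⊥bis P4·P2 via (12.18,38.125): [(0, 51.5286) (14.8386, 37.5562) (48.9784, 30.2517) (31.548, 75) (0, 75)]  |A|=1464.9698
5. ⊥bis P4·P3 via (33.355,49.445): [(0, 51.5286) (14.8386, 37.5562) (34.6271, 33.3223) (31.3387, 75) (0, 75)]  |A|=1166.2701
6. canonical 5-gon: [(0, 51.5286) (14.8386, 37.5562) (34.6271, 33.3223) (31.3387, 75) (0, 75)]
7. shoelace: 1166.2701

Area of P4's cell: 1166.2701 (5 vertices)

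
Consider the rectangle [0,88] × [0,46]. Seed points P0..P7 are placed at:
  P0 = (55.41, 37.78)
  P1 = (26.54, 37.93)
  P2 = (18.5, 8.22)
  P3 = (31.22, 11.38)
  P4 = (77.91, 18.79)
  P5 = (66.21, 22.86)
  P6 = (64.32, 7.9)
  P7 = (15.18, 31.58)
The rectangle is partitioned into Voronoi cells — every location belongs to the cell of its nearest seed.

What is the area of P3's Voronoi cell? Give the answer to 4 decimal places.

1. box [0,88]×[0,46]: [(0, 0) (88, 0) (88, 46) (0, 46)]
2. ⊥bis P3·P0 via (43.315,24.58): [(0, 0) (70.1406, 0) (19.9381, 46) (0, 46)]  |A|=2071.81
3. ⊥bis P3·P1 via (28.88,24.655): [(0, 19.5643) (0, 0) (70.1406, 0) (40.9174, 26.7769)]  |A|=1339.333
4. ⊥bis P3·P2 via (24.86,9.8): [(21.4931, 23.3529) (27.2946, 0) (70.1406, 0) (40.9174, 26.7769)]  |A|=810.3806
5. ⊥bis P3·P4 via (54.565,15.085): [(21.4931, 23.3529) (27.2946, 0) (56.9591, 0) (54.716, 14.1334) (40.9174, 26.7769)]  |A|=717.2308
6. ⊥bis P3·P5 via (48.715,17.12): [(21.4931, 23.3529) (27.2946, 0) (54.332, 0) (47.5365, 20.7119) (40.9174, 26.7769)]  |A|=646.6672
7. ⊥bis P3·P6 via (47.77,9.64): [(21.4931, 23.3529) (27.2946, 0) (46.7565, 0) (48.5949, 17.486) (47.5365, 20.7119) (40.9174, 26.7769)]  |A|=580.4346
8. ⊥bis P3·P7 via (23.2,21.48): [(26.7186, 24.274) (22.1629, 20.6565) (27.2946, 0) (46.7565, 0) (48.5949, 17.486) (47.5365, 20.7119) (40.9174, 26.7769)]  |A|=573.0811
9. canonical 7-gon: [(26.7186, 24.274) (22.1629, 20.6565) (27.2946, 0) (46.7565, 0) (48.5949, 17.486) (47.5365, 20.7119) (40.9174, 26.7769)]
10. shoelace: 573.0811

Area of P3's cell: 573.0811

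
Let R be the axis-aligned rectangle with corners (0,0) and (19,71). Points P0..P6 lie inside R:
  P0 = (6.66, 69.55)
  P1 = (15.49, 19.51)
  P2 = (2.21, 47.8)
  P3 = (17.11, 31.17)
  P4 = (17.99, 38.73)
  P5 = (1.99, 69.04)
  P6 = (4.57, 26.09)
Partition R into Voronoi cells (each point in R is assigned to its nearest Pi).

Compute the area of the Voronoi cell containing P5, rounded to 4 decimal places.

1. box [0,19]×[0,71]: [(0, 0) (19, 0) (19, 71) (0, 71)]
2. ⊥bis P5·P0 via (4.325,69.295): [(0, 0) (11.8925, 0) (4.1388, 71) (0, 71)]  |A|=569.1129
3. ⊥bis P5·P1 via (8.74,44.275): [(0, 41.8928) (7.106, 43.8296) (4.1388, 71) (0, 71)]  |A|=159.6444
4. ⊥bis P5·P2 via (2.1,58.42): [(0, 58.3982) (5.5088, 58.4553) (4.1388, 71) (0, 71)]  |A|=60.6701
5. ⊥bis P5·P3 via (9.55,50.105): [(0, 58.3982) (5.5088, 58.4553) (4.1388, 71) (0, 71)]  |A|=60.6701
6. ⊥bis P5·P4 via (9.99,53.885): [(0, 58.3982) (5.5088, 58.4553) (4.1388, 71) (0, 71)]  |A|=60.6701
7. ⊥bis P5·P6 via (3.28,47.565): [(0, 58.3982) (5.5088, 58.4553) (4.1388, 71) (0, 71)]  |A|=60.6701
8. canonical 4-gon: [(0, 58.3982) (5.5088, 58.4553) (4.1388, 71) (0, 71)]
9. shoelace: 60.6701

Area of P5's cell: 60.6701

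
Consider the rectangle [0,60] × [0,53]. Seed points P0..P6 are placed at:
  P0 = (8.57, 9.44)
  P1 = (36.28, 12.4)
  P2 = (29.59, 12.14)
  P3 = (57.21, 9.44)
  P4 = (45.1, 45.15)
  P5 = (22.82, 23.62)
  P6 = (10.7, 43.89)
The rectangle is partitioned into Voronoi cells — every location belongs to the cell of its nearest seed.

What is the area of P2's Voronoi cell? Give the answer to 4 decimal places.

1. box [0,60]×[0,53]: [(0, 0) (60, 0) (60, 53) (0, 53)]
2. ⊥bis P2·P0 via (19.08,10.79): [(20.466, 0) (60, 0) (60, 53) (13.6582, 53)]  |A|=2275.7106
3. ⊥bis P2·P1 via (32.935,12.27): [(20.466, 0) (33.4119, 0) (31.3521, 53) (13.6582, 53)]  |A|=811.9547
4. ⊥bis P2·P3 via (43.4,10.79): [(20.466, 0) (33.4119, 0) (31.3521, 53) (13.6582, 53)]  |A|=811.9547
5. ⊥bis P2·P4 via (37.345,28.645): [(15.4661, 38.925) (20.466, 0) (33.4119, 0) (32.2047, 31.0602)]  |A|=507.1653
6. ⊥bis P2·P5 via (26.205,17.88): [(18.7351, 13.4749) (20.466, 0) (33.4119, 0) (32.5711, 21.6342)]  |A|=240.317
7. ⊥bis P2·P6 via (20.145,28.015): [(18.7351, 13.4749) (20.466, 0) (33.4119, 0) (32.5711, 21.6342)]  |A|=240.317
8. canonical 4-gon: [(18.7351, 13.4749) (20.466, 0) (33.4119, 0) (32.5711, 21.6342)]
9. shoelace: 240.317

Area of P2's cell: 240.3170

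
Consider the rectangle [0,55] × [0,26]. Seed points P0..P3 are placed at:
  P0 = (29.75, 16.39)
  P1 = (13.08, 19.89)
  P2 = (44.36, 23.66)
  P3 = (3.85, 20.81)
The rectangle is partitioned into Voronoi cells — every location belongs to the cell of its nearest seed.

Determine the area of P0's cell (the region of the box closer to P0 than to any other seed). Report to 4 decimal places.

1. box [0,55]×[0,26]: [(0, 0) (55, 0) (55, 26) (0, 26)]
2. ⊥bis P0·P1 via (21.415,18.14): [(17.6064, 0) (55, 0) (55, 26) (23.0653, 26)]  |A|=901.2688
3. ⊥bis P0·P2 via (37.055,20.025): [(17.6064, 0) (47.0195, 0) (34.0818, 26) (23.0653, 26)]  |A|=525.5862
4. ⊥bis P0·P3 via (16.8,18.6): [(17.6064, 0) (47.0195, 0) (34.0818, 26) (23.0653, 26)]  |A|=525.5862
5. canonical 4-gon: [(17.6064, 0) (47.0195, 0) (34.0818, 26) (23.0653, 26)]
6. shoelace: 525.5862

Area of P0's cell: 525.5862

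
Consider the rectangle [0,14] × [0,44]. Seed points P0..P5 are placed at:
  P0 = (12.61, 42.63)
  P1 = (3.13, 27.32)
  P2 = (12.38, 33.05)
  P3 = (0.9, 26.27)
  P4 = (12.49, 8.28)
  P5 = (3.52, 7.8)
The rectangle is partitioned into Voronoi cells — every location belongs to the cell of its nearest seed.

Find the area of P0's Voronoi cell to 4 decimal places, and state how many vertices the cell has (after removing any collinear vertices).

1. box [0,14]×[0,44]: [(0, 0) (14, 0) (14, 44) (0, 44)]
2. ⊥bis P0·P1 via (7.87,34.975): [(0, 39.8481) (14, 31.1793) (14, 44) (0, 44)]  |A|=118.8081
3. ⊥bis P0·P2 via (12.495,37.84): [(0, 39.8481) (2.8699, 38.0711) (14, 37.8039) (14, 44) (0, 44)]  |A|=81.9419
4. ⊥bis P0·P3 via (6.755,34.45): [(0, 39.8481) (2.8699, 38.0711) (14, 37.8039) (14, 44) (0, 44)]  |A|=81.9419
5. ⊥bis P0·P4 via (12.55,25.455): [(0, 39.8481) (2.8699, 38.0711) (14, 37.8039) (14, 44) (0, 44)]  |A|=81.9419
6. ⊥bis P0·P5 via (8.065,25.215): [(0, 39.8481) (2.8699, 38.0711) (14, 37.8039) (14, 44) (0, 44)]  |A|=81.9419
7. canonical 5-gon: [(0, 39.8481) (2.8699, 38.0711) (14, 37.8039) (14, 44) (0, 44)]
8. shoelace: 81.9419

Area of P0's cell: 81.9419 (5 vertices)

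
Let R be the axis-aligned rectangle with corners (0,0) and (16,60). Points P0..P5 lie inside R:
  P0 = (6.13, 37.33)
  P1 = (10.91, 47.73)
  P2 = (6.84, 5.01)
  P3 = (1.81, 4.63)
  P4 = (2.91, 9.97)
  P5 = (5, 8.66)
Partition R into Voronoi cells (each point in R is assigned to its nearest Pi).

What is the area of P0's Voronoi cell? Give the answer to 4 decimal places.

1. box [0,16]×[0,60]: [(0, 0) (16, 0) (16, 60) (0, 60)]
2. ⊥bis P0·P1 via (8.52,42.53): [(0, 46.4459) (0, 0) (16, 0) (16, 39.0921)]  |A|=684.304
3. ⊥bis P0·P2 via (6.485,21.17): [(0, 46.4459) (0, 21.0275) (16, 21.379) (16, 39.0921)]  |A|=345.0515
4. ⊥bis P0·P3 via (3.97,20.98): [(0, 46.4459) (0, 21.5045) (3.0954, 21.0955) (16, 21.379) (16, 39.0921)]  |A|=344.3133
5. ⊥bis P0·P4 via (4.52,23.65): [(0, 46.4459) (0, 24.182) (16, 22.2989) (16, 39.0921)]  |A|=312.457
6. ⊥bis P0·P5 via (5.565,22.995): [(0, 46.4459) (0, 24.182) (12.3616, 22.7271) (16, 22.5837) (16, 39.0921)]  |A|=311.9389
7. canonical 5-gon: [(0, 46.4459) (0, 24.182) (12.3616, 22.7271) (16, 22.5837) (16, 39.0921)]
8. shoelace: 311.9389

Area of P0's cell: 311.9389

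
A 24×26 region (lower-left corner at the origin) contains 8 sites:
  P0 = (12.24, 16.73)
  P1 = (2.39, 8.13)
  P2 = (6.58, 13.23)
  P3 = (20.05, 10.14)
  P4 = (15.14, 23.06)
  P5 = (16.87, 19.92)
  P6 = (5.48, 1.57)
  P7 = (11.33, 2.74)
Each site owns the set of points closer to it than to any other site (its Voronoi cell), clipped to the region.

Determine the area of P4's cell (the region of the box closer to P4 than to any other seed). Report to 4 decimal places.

1. box [0,24]×[0,26]: [(0, 0) (24, 0) (24, 26) (0, 26)]
2. ⊥bis P4·P0 via (13.69,19.895): [(24, 15.1716) (24, 26) (0.3643, 26)]  |A|=127.9684
3. ⊥bis P4·P1 via (8.765,15.595): [(24, 15.1716) (24, 26) (0.3643, 26)]  |A|=127.9684
4. ⊥bis P4·P2 via (10.86,18.145): [(3.4775, 24.5737) (24, 15.1716) (24, 26) (1.8396, 26)]  |A|=126.9163
5. ⊥bis P4·P3 via (17.595,16.6): [(3.4775, 24.5737) (19.3918, 17.2828) (24, 19.0341) (24, 26) (1.8396, 26)]  |A|=118.0167
6. ⊥bis P4·P5 via (16.005,21.49): [(3.4775, 24.5737) (13.3733, 20.0401) (24, 25.8949) (24, 26) (1.8396, 26)]  |A|=69.94
7. ⊥bis P4·P6 via (10.31,12.315): [(3.4775, 24.5737) (13.3733, 20.0401) (24, 25.8949) (24, 26) (1.8396, 26)]  |A|=69.94
8. ⊥bis P4·P7 via (13.235,12.9): [(3.4775, 24.5737) (13.3733, 20.0401) (24, 25.8949) (24, 26) (1.8396, 26)]  |A|=69.94
9. canonical 5-gon: [(3.4775, 24.5737) (13.3733, 20.0401) (24, 25.8949) (24, 26) (1.8396, 26)]
10. shoelace: 69.94

Area of P4's cell: 69.9400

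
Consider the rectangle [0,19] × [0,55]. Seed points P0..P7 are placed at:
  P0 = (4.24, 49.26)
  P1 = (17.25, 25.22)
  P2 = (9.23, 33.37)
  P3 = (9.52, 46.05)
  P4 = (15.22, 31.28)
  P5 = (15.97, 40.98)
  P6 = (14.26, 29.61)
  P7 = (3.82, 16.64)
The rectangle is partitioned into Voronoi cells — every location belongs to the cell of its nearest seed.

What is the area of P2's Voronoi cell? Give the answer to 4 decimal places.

1. box [0,19]×[0,55]: [(0, 0) (19, 0) (19, 55) (0, 55)]
2. ⊥bis P2·P0 via (6.735,41.315): [(0, 39.2) (0, 0) (19, 0) (19, 45.1666)]  |A|=801.4828
3. ⊥bis P2·P1 via (13.24,29.295): [(0, 39.2) (0, 16.2662) (19, 34.9631) (19, 45.1666)]  |A|=314.8043
4. ⊥bis P2·P3 via (9.375,39.71): [(2.1503, 39.8752) (0, 39.2) (0, 16.2662) (19, 34.9631) (19, 39.4899)]  |A|=266.9784
5. ⊥bis P2·P4 via (12.225,32.325): [(14.7588, 39.5869) (2.1503, 39.8752) (0, 39.2) (0, 16.2662) (10.0843, 26.1896)]  |A|=218.1616
6. ⊥bis P2·P5 via (12.6,37.175): [(13.6063, 36.2838) (9.7474, 39.7015) (2.1503, 39.8752) (0, 39.2) (0, 16.2662) (10.0843, 26.1896)]  |A|=209.819
7. ⊥bis P2·P6 via (11.745,31.49): [(12.0988, 31.9633) (13.6063, 36.2838) (9.7474, 39.7015) (2.1503, 39.8752) (0, 39.2) (0, 16.2662) (1.3803, 17.6245)]  |A|=193.3194
8. ⊥bis P2·P7 via (6.525,25.005): [(6.8249, 24.908) (12.0988, 31.9633) (13.6063, 36.2838) (9.7474, 39.7015) (2.1503, 39.8752) (0, 39.2) (0, 27.115)]  |A|=154.9694
9. canonical 7-gon: [(6.8249, 24.908) (12.0988, 31.9633) (13.6063, 36.2838) (9.7474, 39.7015) (2.1503, 39.8752) (0, 39.2) (0, 27.115)]
10. shoelace: 154.9694

Area of P2's cell: 154.9694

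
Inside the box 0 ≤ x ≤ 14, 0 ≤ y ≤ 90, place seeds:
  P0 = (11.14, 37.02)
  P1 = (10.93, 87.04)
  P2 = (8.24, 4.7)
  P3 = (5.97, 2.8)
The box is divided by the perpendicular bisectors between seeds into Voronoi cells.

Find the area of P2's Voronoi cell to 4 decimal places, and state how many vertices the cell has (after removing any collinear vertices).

Area of P2's cell: 232.7344 (5 vertices)

1. box [0,14]×[0,90]: [(0, 0) (14, 0) (14, 90) (0, 90)]
2. ⊥bis P2·P0 via (9.69,20.86): [(0, 21.7295) (0, 0) (14, 0) (14, 20.4733)]  |A|=295.4191
3. ⊥bis P2·P1 via (9.585,45.87): [(0, 21.7295) (0, 0) (14, 0) (14, 20.4733)]  |A|=295.4191
4. ⊥bis P2·P3 via (7.105,3.75): [(0, 21.7295) (0, 12.2386) (10.2438, 0) (14, 0) (14, 20.4733)]  |A|=232.7344
5. canonical 5-gon: [(0, 21.7295) (0, 12.2386) (10.2438, 0) (14, 0) (14, 20.4733)]
6. shoelace: 232.7344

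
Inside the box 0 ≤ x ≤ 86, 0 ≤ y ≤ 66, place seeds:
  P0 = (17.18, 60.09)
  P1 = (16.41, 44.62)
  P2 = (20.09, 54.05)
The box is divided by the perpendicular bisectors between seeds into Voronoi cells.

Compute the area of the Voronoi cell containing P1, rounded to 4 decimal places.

Area of P1's cell: 3396.5111

1. box [0,86]×[0,66]: [(0, 0) (86, 0) (86, 66) (0, 66)]
2. ⊥bis P1·P0 via (16.795,52.355): [(0, 53.191) (0, 0) (86, 0) (86, 48.9104)]  |A|=4390.3584
3. ⊥bis P1·P2 via (18.25,49.335): [(9.5926, 52.7135) (0, 53.191) (0, 0) (86, 0) (86, 22.896)]  |A|=3396.5111
4. canonical 5-gon: [(9.5926, 52.7135) (0, 53.191) (0, 0) (86, 0) (86, 22.896)]
5. shoelace: 3396.5111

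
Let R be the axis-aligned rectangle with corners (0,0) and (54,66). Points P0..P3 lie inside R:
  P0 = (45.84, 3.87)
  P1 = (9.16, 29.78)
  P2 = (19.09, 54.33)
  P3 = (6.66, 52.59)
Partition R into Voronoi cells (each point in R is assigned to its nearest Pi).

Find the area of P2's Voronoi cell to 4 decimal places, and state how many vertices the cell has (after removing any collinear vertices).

1. box [0,54]×[0,66]: [(0, 0) (54, 0) (54, 66) (0, 66)]
2. ⊥bis P2·P0 via (32.465,29.1): [(0, 11.8896) (54, 40.5162) (54, 66) (0, 66)]  |A|=2149.0446
3. ⊥bis P2·P1 via (14.125,42.055): [(0, 47.7683) (38.3892, 32.2406) (54, 40.5162) (54, 66) (0, 66)]  |A|=1460.3658
4. ⊥bis P2·P3 via (12.875,53.46): [(14.4923, 41.9064) (38.3892, 32.2406) (54, 40.5162) (54, 66) (11.1196, 66)]  |A|=1194.3005
5. canonical 5-gon: [(14.4923, 41.9064) (38.3892, 32.2406) (54, 40.5162) (54, 66) (11.1196, 66)]
6. shoelace: 1194.3005

Area of P2's cell: 1194.3005 (5 vertices)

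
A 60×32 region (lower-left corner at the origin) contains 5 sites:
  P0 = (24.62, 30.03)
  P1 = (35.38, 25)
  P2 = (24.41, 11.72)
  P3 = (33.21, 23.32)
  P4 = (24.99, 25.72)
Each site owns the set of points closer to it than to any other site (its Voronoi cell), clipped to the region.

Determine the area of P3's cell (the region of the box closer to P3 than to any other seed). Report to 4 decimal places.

Area of P3's cell: 173.4824

1. box [0,60]×[0,32]: [(0, 0) (60, 0) (60, 32) (0, 32)]
2. ⊥bis P3·P0 via (28.915,26.675): [(8.0781, 0) (60, 0) (60, 32) (33.0746, 32)]  |A|=1261.5577
3. ⊥bis P3·P1 via (34.295,24.16): [(30.6391, 28.8822) (8.0781, 0) (52.9995, 0)]  |A|=648.7147
4. ⊥bis P3·P2 via (28.81,17.52): [(30.6391, 28.8822) (24.3855, 20.8765) (51.9045, 0) (52.9995, 0)]  |A|=191.2433
5. ⊥bis P3·P4 via (29.1,24.52): [(30.6391, 28.8822) (30.2152, 28.3394) (27.3742, 18.6092) (51.9045, 0) (52.9995, 0)]  |A|=173.4824
6. canonical 5-gon: [(30.6391, 28.8822) (30.2152, 28.3394) (27.3742, 18.6092) (51.9045, 0) (52.9995, 0)]
7. shoelace: 173.4824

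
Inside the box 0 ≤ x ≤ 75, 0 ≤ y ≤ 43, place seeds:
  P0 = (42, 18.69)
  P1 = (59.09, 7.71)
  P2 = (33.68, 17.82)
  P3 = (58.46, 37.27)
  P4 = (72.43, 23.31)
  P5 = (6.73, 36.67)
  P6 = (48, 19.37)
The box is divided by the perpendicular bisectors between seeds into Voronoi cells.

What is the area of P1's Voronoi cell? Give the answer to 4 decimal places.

1. box [0,75]×[0,43]: [(0, 0) (75, 0) (75, 43) (0, 43)]
2. ⊥bis P1·P0 via (50.545,13.2): [(42.0643, 0) (75, 0) (75, 43) (69.6909, 43)]  |A|=822.2635
3. ⊥bis P1·P2 via (46.385,12.765): [(42.0643, 0) (75, 0) (75, 43) (69.6909, 43)]  |A|=822.2635
4. ⊥bis P1·P3 via (58.775,22.49): [(56.4823, 22.4411) (42.0643, 0) (75, 0) (75, 22.8358)]  |A|=580.9915
5. ⊥bis P1·P4 via (65.76,15.51): [(57.6261, 22.4655) (56.4823, 22.4411) (42.0643, 0) (75, 0) (75, 7.6086)]  |A|=448.7139
6. ⊥bis P1·P5 via (32.91,22.19): [(57.6261, 22.4655) (56.4823, 22.4411) (42.0643, 0) (75, 0) (75, 7.6086)]  |A|=448.7139
7. ⊥bis P1·P6 via (53.545,13.54): [(60.4186, 20.0776) (46.3931, 6.7377) (42.0643, 0) (75, 0) (75, 7.6086)]  |A|=404.484
8. canonical 5-gon: [(60.4186, 20.0776) (46.3931, 6.7377) (42.0643, 0) (75, 0) (75, 7.6086)]
9. shoelace: 404.484

Area of P1's cell: 404.4840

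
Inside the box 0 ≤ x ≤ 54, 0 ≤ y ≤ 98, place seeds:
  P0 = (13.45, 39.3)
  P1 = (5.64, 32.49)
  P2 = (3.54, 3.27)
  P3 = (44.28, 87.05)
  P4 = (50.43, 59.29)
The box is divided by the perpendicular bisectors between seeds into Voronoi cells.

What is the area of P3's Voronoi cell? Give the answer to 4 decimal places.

1. box [0,54]×[0,98]: [(0, 0) (54, 0) (54, 98) (0, 98)]
2. ⊥bis P3·P0 via (28.865,63.175): [(0, 81.8118) (54, 46.9465) (54, 98) (0, 98)]  |A|=1815.5261
3. ⊥bis P3·P1 via (24.96,59.77): [(0, 81.8118) (54, 46.9465) (54, 98) (0, 98)]  |A|=1815.5261
4. ⊥bis P3·P2 via (23.91,45.16): [(0, 81.8118) (54, 46.9465) (54, 98) (0, 98)]  |A|=1815.5261
5. ⊥bis P3·P4 via (47.355,73.17): [(0, 81.8118) (22.063, 67.5668) (54, 74.6421) (54, 98) (0, 98)]  |A|=1373.2675
6. canonical 5-gon: [(0, 81.8118) (22.063, 67.5668) (54, 74.6421) (54, 98) (0, 98)]
7. shoelace: 1373.2675

Area of P3's cell: 1373.2675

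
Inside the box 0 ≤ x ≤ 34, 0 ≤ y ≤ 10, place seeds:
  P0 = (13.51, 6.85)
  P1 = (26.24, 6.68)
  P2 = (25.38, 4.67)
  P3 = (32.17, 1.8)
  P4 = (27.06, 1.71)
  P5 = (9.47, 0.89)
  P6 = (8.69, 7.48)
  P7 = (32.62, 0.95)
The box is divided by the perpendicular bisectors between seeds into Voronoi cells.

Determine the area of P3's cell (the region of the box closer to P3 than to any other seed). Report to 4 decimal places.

1. box [0,34]×[0,10]: [(0, 0) (34, 0) (34, 10) (0, 10)]
2. ⊥bis P3·P0 via (22.84,4.325): [(21.6695, 0) (34, 0) (34, 10) (24.3758, 10)]  |A|=109.7732
3. ⊥bis P3·P1 via (29.205,4.24): [(25.7158, 0) (34, 0) (34, 10) (33.9451, 10)]  |A|=41.6957
4. ⊥bis P3·P2 via (28.775,3.235): [(29.1943, 4.227) (27.4076, 0) (34, 0) (34, 10) (33.9451, 10)]  |A|=38.1199
5. ⊥bis P3·P4 via (29.615,1.755): [(29.5636, 4.6757) (29.6459, 0) (34, 0) (34, 10) (33.9451, 10)]  |A|=32.5076
6. ⊥bis P3·P5 via (20.82,1.345): [(29.5636, 4.6757) (29.6459, 0) (34, 0) (34, 10) (33.9451, 10)]  |A|=32.5076
7. ⊥bis P3·P6 via (20.43,4.64): [(29.5636, 4.6757) (29.6459, 0) (34, 0) (34, 10) (33.9451, 10)]  |A|=32.5076
8. ⊥bis P3·P7 via (32.395,1.375): [(29.5636, 4.6757) (29.6459, 0) (29.7978, 0) (34, 2.2247) (34, 10) (33.9451, 10)]  |A|=27.8332
9. canonical 6-gon: [(29.5636, 4.6757) (29.6459, 0) (29.7978, 0) (34, 2.2247) (34, 10) (33.9451, 10)]
10. shoelace: 27.8332

Area of P3's cell: 27.8332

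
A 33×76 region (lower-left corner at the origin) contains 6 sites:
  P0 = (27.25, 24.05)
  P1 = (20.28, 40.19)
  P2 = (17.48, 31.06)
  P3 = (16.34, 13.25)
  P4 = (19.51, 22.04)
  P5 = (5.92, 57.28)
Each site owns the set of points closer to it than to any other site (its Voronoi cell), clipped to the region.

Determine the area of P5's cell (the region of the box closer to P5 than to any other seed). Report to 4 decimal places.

1. box [0,33]×[0,76]: [(0, 0) (33, 0) (33, 76) (0, 76)]
2. ⊥bis P5·P0 via (16.585,40.665): [(0, 30.0193) (33, 51.2016) (33, 76) (0, 76)]  |A|=1167.8555
3. ⊥bis P5·P1 via (13.1,48.735): [(0, 37.7276) (33, 65.4561) (33, 76) (0, 76)]  |A|=805.4681
4. ⊥bis P5·P2 via (11.7,44.17): [(0, 39.0116) (3.2151, 40.4291) (33, 65.4561) (33, 76) (0, 76)]  |A|=803.404
5. ⊥bis P5·P3 via (11.13,35.265): [(0, 39.0116) (3.2151, 40.4291) (33, 65.4561) (33, 76) (0, 76)]  |A|=803.404
6. ⊥bis P5·P4 via (12.715,39.66): [(0, 39.0116) (3.2151, 40.4291) (33, 65.4561) (33, 76) (0, 76)]  |A|=803.404
7. canonical 5-gon: [(0, 39.0116) (3.2151, 40.4291) (33, 65.4561) (33, 76) (0, 76)]
8. shoelace: 803.404

Area of P5's cell: 803.4040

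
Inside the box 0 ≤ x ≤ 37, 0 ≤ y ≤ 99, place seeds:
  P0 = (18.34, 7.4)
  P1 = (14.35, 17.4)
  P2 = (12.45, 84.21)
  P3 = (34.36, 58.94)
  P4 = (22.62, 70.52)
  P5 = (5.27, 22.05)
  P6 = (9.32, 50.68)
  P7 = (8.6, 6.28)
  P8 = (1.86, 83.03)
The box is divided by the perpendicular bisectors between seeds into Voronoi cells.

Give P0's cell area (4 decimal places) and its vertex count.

1. box [0,37]×[0,99]: [(0, 0) (37, 0) (37, 99) (0, 99)]
2. ⊥bis P0·P1 via (16.345,12.4): [(0, 5.8783) (0, 0) (37, 0) (37, 20.6413)]  |A|=490.6143
3. ⊥bis P0·P2 via (15.395,45.805): [(0, 5.8783) (0, 0) (37, 0) (37, 20.6413)]  |A|=490.6143
4. ⊥bis P0·P3 via (26.35,33.17): [(0, 5.8783) (0, 0) (37, 0) (37, 20.6413)]  |A|=490.6143
5. ⊥bis P0·P4 via (20.48,38.96): [(0, 5.8783) (0, 0) (37, 0) (37, 20.6413)]  |A|=490.6143
6. ⊥bis P0·P5 via (11.805,14.725): [(3.4172, 7.2418) (0, 4.1932) (0, 0) (37, 0) (37, 20.6413)]  |A|=487.735
7. ⊥bis P0·P6 via (13.83,29.04): [(3.4172, 7.2418) (0, 4.1932) (0, 0) (37, 0) (37, 20.6413)]  |A|=487.735
8. ⊥bis P0·P7 via (13.47,6.84): [(12.9848, 11.0593) (14.2565, 0) (37, 0) (37, 20.6413)]  |A|=373.6161
9. ⊥bis P0·P8 via (10.1,45.215): [(12.9848, 11.0593) (14.2565, 0) (37, 0) (37, 20.6413)]  |A|=373.6161
10. canonical 4-gon: [(12.9848, 11.0593) (14.2565, 0) (37, 0) (37, 20.6413)]
11. shoelace: 373.6161

Area of P0's cell: 373.6161 (4 vertices)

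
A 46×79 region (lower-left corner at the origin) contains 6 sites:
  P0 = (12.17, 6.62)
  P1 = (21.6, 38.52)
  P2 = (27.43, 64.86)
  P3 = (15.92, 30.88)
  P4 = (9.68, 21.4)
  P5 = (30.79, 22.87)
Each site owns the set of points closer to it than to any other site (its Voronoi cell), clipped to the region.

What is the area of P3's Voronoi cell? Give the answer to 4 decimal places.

Area of P3's cell: 297.6415

1. box [0,46]×[0,79]: [(0, 0) (46, 0) (46, 79) (0, 79)]
2. ⊥bis P3·P0 via (14.045,18.75): [(0, 20.921) (46, 13.8105) (46, 79) (0, 79)]  |A|=2835.1743
3. ⊥bis P3·P1 via (18.76,34.7): [(0, 48.6472) (0, 20.921) (46, 13.8105) (46, 14.4483)]  |A|=652.3707
4. ⊥bis P3·P2 via (21.675,47.87): [(0, 48.6472) (0, 20.921) (46, 13.8105) (46, 14.4483)]  |A|=652.3707
5. ⊥bis P3·P4 via (12.8,26.14): [(0, 48.6472) (0, 34.5653) (27.0907, 16.7335) (46, 13.8105) (46, 14.4483)]  |A|=467.5537
6. ⊥bis P3·P5 via (23.355,26.875): [(25.0508, 30.0231) (0, 48.6472) (0, 34.5653) (20.2999, 21.2034)]  |A|=297.6415
7. canonical 4-gon: [(25.0508, 30.0231) (0, 48.6472) (0, 34.5653) (20.2999, 21.2034)]
8. shoelace: 297.6415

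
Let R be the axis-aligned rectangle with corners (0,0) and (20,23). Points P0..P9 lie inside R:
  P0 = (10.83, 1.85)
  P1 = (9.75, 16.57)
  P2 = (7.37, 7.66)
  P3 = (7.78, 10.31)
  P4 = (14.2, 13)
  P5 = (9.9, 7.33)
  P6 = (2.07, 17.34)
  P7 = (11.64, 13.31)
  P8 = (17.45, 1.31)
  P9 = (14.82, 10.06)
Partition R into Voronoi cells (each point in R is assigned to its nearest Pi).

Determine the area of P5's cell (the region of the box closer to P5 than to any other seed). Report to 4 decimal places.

Area of P5's cell: 22.7246

1. box [0,20]×[0,23]: [(0, 0) (20, 0) (20, 23) (0, 23)]
2. ⊥bis P5·P0 via (10.365,4.59): [(0, 2.831) (20, 6.2251) (20, 23) (0, 23)]  |A|=369.4389
3. ⊥bis P5·P1 via (9.825,11.95): [(0, 11.7905) (0, 2.831) (20, 6.2251) (20, 12.1152)]  |A|=148.4957
4. ⊥bis P5·P2 via (8.635,7.495): [(9.2148, 11.9401) (8.2083, 4.224) (20, 6.2251) (20, 12.1152)]  |A|=76.2484
5. ⊥bis P5·P3 via (8.84,8.82): [(13.3195, 12.0067) (8.8045, 8.7948) (8.2083, 4.224) (20, 6.2251) (20, 12.1152)]  |A|=69.8068
6. ⊥bis P5·P4 via (12.05,10.165): [(11.4114, 10.6493) (8.8045, 8.7948) (8.2083, 4.224) (17.7489, 5.8431)]  |A|=33.4622
7. ⊥bis P5·P6 via (5.985,12.335): [(11.4114, 10.6493) (8.8045, 8.7948) (8.2083, 4.224) (17.7489, 5.8431)]  |A|=33.4622
8. ⊥bis P5·P7 via (10.77,10.32): [(12.5152, 9.8122) (10.8967, 10.2831) (8.8045, 8.7948) (8.2083, 4.224) (17.7489, 5.8431)]  |A|=33.0447
9. ⊥bis P5·P8 via (13.675,4.32): [(15.967, 7.1945) (12.5152, 9.8122) (10.8967, 10.2831) (8.8045, 8.7948) (8.2083, 4.224) (14.442, 5.2819)]  |A|=30.3103
10. ⊥bis P5·P9 via (12.36,8.695): [(11.5909, 10.0812) (10.8967, 10.2831) (8.8045, 8.7948) (8.2083, 4.224) (14.27, 5.2527)]  |A|=22.7246
11. canonical 5-gon: [(11.5909, 10.0812) (10.8967, 10.2831) (8.8045, 8.7948) (8.2083, 4.224) (14.27, 5.2527)]
12. shoelace: 22.7246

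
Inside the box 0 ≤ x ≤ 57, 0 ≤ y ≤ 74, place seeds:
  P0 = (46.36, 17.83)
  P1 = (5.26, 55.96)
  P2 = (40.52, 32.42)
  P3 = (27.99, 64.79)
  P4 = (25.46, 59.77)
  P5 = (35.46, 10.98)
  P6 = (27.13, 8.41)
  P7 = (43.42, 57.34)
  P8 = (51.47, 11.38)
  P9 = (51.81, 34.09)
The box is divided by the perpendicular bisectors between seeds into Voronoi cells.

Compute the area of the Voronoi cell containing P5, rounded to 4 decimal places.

1. box [0,57]×[0,74]: [(0, 0) (57, 0) (57, 74) (0, 74)]
2. ⊥bis P5·P0 via (40.91,14.405): [(0, 0) (49.9627, 0) (3.4581, 74) (0, 74)]  |A|=1976.5689
3. ⊥bis P5·P1 via (20.36,33.47): [(0, 19.8001) (0, 0) (49.9627, 0) (26.3861, 37.516)]  |A|=1198.4238
4. ⊥bis P5·P2 via (37.99,21.7): [(11.9745, 27.8399) (0, 19.8001) (0, 0) (49.9627, 0) (36.0357, 22.1612)]  |A|=1041.0948
5. ⊥bis P5·P3 via (31.725,37.885): [(11.9745, 27.8399) (0, 19.8001) (0, 0) (49.9627, 0) (36.0357, 22.1612)]  |A|=1041.0948
6. ⊥bis P5·P4 via (30.46,35.375): [(11.9745, 27.8399) (0, 19.8001) (0, 0) (49.9627, 0) (36.0357, 22.1612)]  |A|=1041.0948
7. ⊥bis P5·P6 via (31.295,9.695): [(26.7745, 24.3469) (34.2861, 0) (49.9627, 0) (36.0357, 22.1612)]  |A|=278.2369
8. ⊥bis P5·P7 via (39.44,34.16): [(26.7745, 24.3469) (34.2861, 0) (49.9627, 0) (36.0357, 22.1612)]  |A|=278.2369
9. ⊥bis P5·P8 via (43.465,11.18): [(26.7745, 24.3469) (34.2861, 0) (43.7443, 0) (43.4869, 10.3046) (36.0357, 22.1612)]  |A|=246.1981
10. ⊥bis P5·P9 via (43.635,22.535): [(26.7745, 24.3469) (34.2861, 0) (43.7443, 0) (43.4869, 10.3046) (36.0357, 22.1612)]  |A|=246.1981
11. canonical 5-gon: [(26.7745, 24.3469) (34.2861, 0) (43.7443, 0) (43.4869, 10.3046) (36.0357, 22.1612)]
12. shoelace: 246.1981

Area of P5's cell: 246.1981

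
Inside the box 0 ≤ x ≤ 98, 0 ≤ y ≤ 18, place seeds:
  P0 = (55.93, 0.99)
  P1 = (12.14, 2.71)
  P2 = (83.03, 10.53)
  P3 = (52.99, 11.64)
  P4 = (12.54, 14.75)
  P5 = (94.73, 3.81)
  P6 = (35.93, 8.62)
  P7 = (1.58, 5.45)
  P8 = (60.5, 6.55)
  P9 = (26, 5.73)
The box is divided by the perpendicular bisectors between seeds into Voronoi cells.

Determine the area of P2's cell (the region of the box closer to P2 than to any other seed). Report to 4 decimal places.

1. box [0,98]×[0,18]: [(0, 0) (98, 0) (98, 18) (0, 18)]
2. ⊥bis P2·P0 via (69.48,5.76): [(71.5077, 0) (98, 0) (98, 18) (65.1712, 18)]  |A|=533.8904
3. ⊥bis P2·P1 via (47.585,6.62): [(71.5077, 0) (98, 0) (98, 18) (65.1712, 18)]  |A|=533.8904
4. ⊥bis P2·P3 via (68.01,11.085): [(67.9716, 10.045) (71.5077, 0) (98, 0) (98, 18) (68.2655, 18)]  |A|=521.5825
5. ⊥bis P2·P4 via (47.785,12.64): [(67.9716, 10.045) (71.5077, 0) (98, 0) (98, 18) (68.2655, 18)]  |A|=521.5825
6. ⊥bis P2·P5 via (88.88,7.17): [(67.9716, 10.045) (71.5077, 0) (84.7618, 0) (95.1003, 18) (68.2655, 18)]  |A|=376.3419
7. ⊥bis P2·P6 via (59.48,9.575): [(67.9716, 10.045) (71.5077, 0) (84.7618, 0) (95.1003, 18) (68.2655, 18)]  |A|=376.3419
8. ⊥bis P2·P7 via (42.305,7.99): [(67.9716, 10.045) (71.5077, 0) (84.7618, 0) (95.1003, 18) (68.2655, 18)]  |A|=376.3419
9. ⊥bis P2·P8 via (71.765,8.54): [(73.2736, 0) (84.7618, 0) (95.1003, 18) (70.0939, 18)]  |A|=328.4521
10. ⊥bis P2·P9 via (54.515,8.13): [(73.2736, 0) (84.7618, 0) (95.1003, 18) (70.0939, 18)]  |A|=328.4521
11. canonical 4-gon: [(73.2736, 0) (84.7618, 0) (95.1003, 18) (70.0939, 18)]
12. shoelace: 328.4521

Area of P2's cell: 328.4521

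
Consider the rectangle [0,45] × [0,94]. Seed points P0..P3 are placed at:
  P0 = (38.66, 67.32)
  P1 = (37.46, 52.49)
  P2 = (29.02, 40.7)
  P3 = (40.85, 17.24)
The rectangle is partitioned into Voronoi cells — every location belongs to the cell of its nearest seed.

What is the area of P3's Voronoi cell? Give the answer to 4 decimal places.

1. box [0,45]×[0,94]: [(0, 0) (45, 0) (45, 94) (0, 94)]
2. ⊥bis P3·P0 via (39.755,42.28): [(0, 40.5415) (0, 0) (45, 0) (45, 42.5094)]  |A|=1868.6447
3. ⊥bis P3·P1 via (39.155,34.865): [(0, 31.0995) (0, 0) (45, 0) (45, 35.4271)]  |A|=1496.8478
4. ⊥bis P3·P2 via (34.935,28.97): [(0, 11.3536) (0, 0) (45, 0) (45, 34.0454)]  |A|=1021.4773
5. canonical 4-gon: [(0, 11.3536) (0, 0) (45, 0) (45, 34.0454)]
6. shoelace: 1021.4773

Area of P3's cell: 1021.4773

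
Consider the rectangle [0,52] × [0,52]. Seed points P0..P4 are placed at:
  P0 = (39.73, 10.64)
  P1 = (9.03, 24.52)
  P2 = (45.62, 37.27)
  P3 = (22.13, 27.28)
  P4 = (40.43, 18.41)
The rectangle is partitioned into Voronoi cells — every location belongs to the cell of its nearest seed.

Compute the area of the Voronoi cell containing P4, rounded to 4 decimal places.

1. box [0,52]×[0,52]: [(0, 0) (52, 0) (52, 52) (0, 52)]
2. ⊥bis P4·P0 via (40.08,14.525): [(0, 18.1358) (52, 13.4511) (52, 52) (0, 52)]  |A|=1882.7396
3. ⊥bis P4·P1 via (24.73,21.465): [(23.6673, 16.0036) (52, 13.4511) (52, 52) (30.6717, 52)]  |A|=929.9681
4. ⊥bis P4·P2 via (43.025,27.84): [(26.8373, 32.2946) (23.6673, 16.0036) (52, 13.4511) (52, 25.3702)]  |A|=384.788
5. ⊥bis P4·P3 via (31.28,22.845): [(34.7984, 30.1039) (27.7842, 15.6327) (52, 13.4511) (52, 25.3702)]  |A|=285.3797
6. canonical 4-gon: [(34.7984, 30.1039) (27.7842, 15.6327) (52, 13.4511) (52, 25.3702)]
7. shoelace: 285.3797

Area of P4's cell: 285.3797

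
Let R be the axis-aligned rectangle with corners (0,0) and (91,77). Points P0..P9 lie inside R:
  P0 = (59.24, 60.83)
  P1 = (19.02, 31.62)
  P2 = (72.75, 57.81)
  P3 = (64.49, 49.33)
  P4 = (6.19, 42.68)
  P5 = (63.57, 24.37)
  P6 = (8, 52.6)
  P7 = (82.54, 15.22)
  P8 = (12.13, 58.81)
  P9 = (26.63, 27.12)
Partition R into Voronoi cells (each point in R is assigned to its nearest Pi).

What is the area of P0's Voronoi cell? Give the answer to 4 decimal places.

1. box [0,91]×[0,77]: [(0, 0) (91, 0) (91, 77) (0, 77)]
2. ⊥bis P0·P1 via (39.13,46.225): [(72.7012, 0) (91, 0) (91, 77) (16.7795, 77)]  |A|=3561.995
3. ⊥bis P0·P2 via (65.995,59.32): [(57.4339, 21.0219) (69.9472, 77) (16.7795, 77)]  |A|=1488.1132
4. ⊥bis P0·P3 via (61.865,55.08): [(39.9612, 45.0805) (65.4088, 56.6978) (69.9472, 77) (16.7795, 77)]  |A|=1080.503
5. ⊥bis P0·P4 via (32.715,51.755): [(30.5784, 57.9999) (39.9612, 45.0805) (65.4088, 56.6978) (69.9472, 77) (24.0779, 77)]  |A|=1011.1673
6. ⊥bis P0·P5 via (61.405,42.6): [(30.5784, 57.9999) (39.9612, 45.0805) (65.4088, 56.6978) (69.9472, 77) (24.0779, 77)]  |A|=1011.1673
7. ⊥bis P0·P6 via (33.62,56.715): [(34.2187, 52.9875) (39.9612, 45.0805) (65.4088, 56.6978) (69.9472, 77) (30.3619, 77)]  |A|=917.4292
8. ⊥bis P0·P7 via (70.89,38.025): [(34.2187, 52.9875) (39.9612, 45.0805) (65.4088, 56.6978) (69.9472, 77) (30.3619, 77)]  |A|=917.4292
9. ⊥bis P0·P8 via (35.685,59.82): [(36.0884, 50.4131) (39.9612, 45.0805) (65.4088, 56.6978) (69.9472, 77) (34.9483, 77)]  |A|=838.9763
10. ⊥bis P0·P9 via (42.935,43.975): [(36.0801, 50.6062) (41.2052, 45.6484) (65.4088, 56.6978) (69.9472, 77) (34.9483, 77)]  |A|=834.0855
11. canonical 5-gon: [(36.0801, 50.6062) (41.2052, 45.6484) (65.4088, 56.6978) (69.9472, 77) (34.9483, 77)]
12. shoelace: 834.0855

Area of P0's cell: 834.0855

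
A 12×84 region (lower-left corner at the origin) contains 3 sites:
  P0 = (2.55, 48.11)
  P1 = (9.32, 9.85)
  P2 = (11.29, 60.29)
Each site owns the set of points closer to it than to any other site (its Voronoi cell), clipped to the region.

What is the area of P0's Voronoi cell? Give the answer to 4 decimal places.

Area of P0's cell: 310.4240

1. box [0,12]×[0,84]: [(0, 0) (12, 0) (12, 84) (0, 84)]
2. ⊥bis P0·P1 via (5.935,28.98): [(0, 27.9298) (12, 30.0532) (12, 84) (0, 84)]  |A|=660.102
3. ⊥bis P0·P2 via (6.92,54.2): [(0, 59.1656) (0, 27.9298) (12, 30.0532) (12, 50.5547)]  |A|=310.424
4. canonical 4-gon: [(0, 59.1656) (0, 27.9298) (12, 30.0532) (12, 50.5547)]
5. shoelace: 310.424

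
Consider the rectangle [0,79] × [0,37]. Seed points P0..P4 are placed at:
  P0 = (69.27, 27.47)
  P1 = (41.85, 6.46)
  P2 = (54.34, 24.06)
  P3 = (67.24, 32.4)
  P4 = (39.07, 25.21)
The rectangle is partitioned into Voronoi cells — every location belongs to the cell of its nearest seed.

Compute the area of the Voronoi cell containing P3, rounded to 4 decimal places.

Area of P3's cell: 140.7407

1. box [0,79]×[0,37]: [(0, 0) (79, 0) (79, 37) (0, 37)]
2. ⊥bis P3·P0 via (68.255,29.935): [(0, 1.83) (79, 34.3594) (79, 37) (0, 37)]  |A|=1493.5182
3. ⊥bis P3·P1 via (54.545,19.43): [(51.0502, 22.8507) (79, 34.3594) (79, 37) (36.5944, 37)]  |A|=336.9072
4. ⊥bis P3·P2 via (60.79,28.23): [(61.4889, 27.149) (79, 34.3594) (79, 37) (55.1201, 37)]  |A|=140.7407
5. ⊥bis P3·P4 via (53.155,28.805): [(61.4889, 27.149) (79, 34.3594) (79, 37) (55.1201, 37)]  |A|=140.7407
6. canonical 4-gon: [(61.4889, 27.149) (79, 34.3594) (79, 37) (55.1201, 37)]
7. shoelace: 140.7407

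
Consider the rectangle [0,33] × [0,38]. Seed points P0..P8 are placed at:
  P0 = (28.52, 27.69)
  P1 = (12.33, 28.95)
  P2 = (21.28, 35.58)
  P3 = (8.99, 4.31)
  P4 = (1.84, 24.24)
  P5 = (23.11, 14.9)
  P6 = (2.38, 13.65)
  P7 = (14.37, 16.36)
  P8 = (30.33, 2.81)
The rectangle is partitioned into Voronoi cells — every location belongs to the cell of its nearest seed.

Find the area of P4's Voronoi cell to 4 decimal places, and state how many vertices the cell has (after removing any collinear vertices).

Area of P4's cell: 113.4072 (5 vertices)

1. box [0,33]×[0,38]: [(0, 0) (33, 0) (33, 38) (0, 38)]
2. ⊥bis P4·P0 via (15.18,25.965): [(0, 0) (18.5375, 0) (13.6238, 38) (0, 38)]  |A|=611.0646
3. ⊥bis P4·P1 via (7.085,26.595): [(0, 0) (18.5375, 0) (18.3399, 1.5283) (1.9642, 38) (0, 38)]  |A|=398.4423
4. ⊥bis P4·P2 via (11.56,29.91): [(0, 0) (18.5375, 0) (18.3399, 1.5283) (1.9642, 38) (0, 38)]  |A|=398.4423
5. ⊥bis P4·P3 via (5.415,14.275): [(0, 12.3323) (11.6176, 16.5002) (1.9642, 38) (0, 38)]  |A|=170.2123
6. ⊥bis P4·P5 via (12.475,19.57): [(0, 12.3323) (11.0353, 16.2913) (11.3695, 17.0526) (1.9642, 38) (0, 38)]  |A|=170.0256
7. ⊥bis P4·P6 via (2.11,18.945): [(0, 18.8374) (10.3316, 19.3642) (1.9642, 38) (0, 38)]  |A|=117.2921
8. ⊥bis P4·P7 via (8.105,20.3): [(0, 18.8374) (7.4232, 19.2159) (9.159, 21.9759) (1.9642, 38) (0, 38)]  |A|=113.4072
9. ⊥bis P4·P8 via (16.085,13.525): [(0, 18.8374) (7.4232, 19.2159) (9.159, 21.9759) (1.9642, 38) (0, 38)]  |A|=113.4072
10. canonical 5-gon: [(0, 18.8374) (7.4232, 19.2159) (9.159, 21.9759) (1.9642, 38) (0, 38)]
11. shoelace: 113.4072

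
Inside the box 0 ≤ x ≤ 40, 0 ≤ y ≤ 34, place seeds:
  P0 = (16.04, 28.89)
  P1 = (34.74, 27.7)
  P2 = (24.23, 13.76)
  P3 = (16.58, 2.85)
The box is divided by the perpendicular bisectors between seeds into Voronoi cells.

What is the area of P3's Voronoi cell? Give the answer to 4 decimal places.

Area of P3's cell: 329.8945

1. box [0,40]×[0,34]: [(0, 0) (40, 0) (40, 34) (0, 34)]
2. ⊥bis P3·P0 via (16.31,15.87): [(0, 15.5318) (0, 0) (40, 0) (40, 16.3613)]  |A|=637.8608
3. ⊥bis P3·P1 via (25.66,15.275): [(24.6103, 16.0421) (0, 15.5318) (0, 0) (40, 0) (40, 4.7955)]  |A|=548.8642
4. ⊥bis P3·P2 via (20.405,8.305): [(9.8085, 15.7352) (0, 15.5318) (0, 0) (32.2491, 0)]  |A|=329.8945
5. canonical 4-gon: [(9.8085, 15.7352) (0, 15.5318) (0, 0) (32.2491, 0)]
6. shoelace: 329.8945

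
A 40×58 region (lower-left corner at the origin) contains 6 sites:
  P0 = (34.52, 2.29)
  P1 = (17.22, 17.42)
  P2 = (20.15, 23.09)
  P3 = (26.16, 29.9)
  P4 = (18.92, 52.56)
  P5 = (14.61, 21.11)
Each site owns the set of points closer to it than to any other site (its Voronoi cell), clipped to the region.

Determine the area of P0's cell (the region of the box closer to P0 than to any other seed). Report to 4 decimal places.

Area of P0's cell: 265.2300

1. box [0,40]×[0,58]: [(0, 0) (40, 0) (40, 58) (0, 58)]
2. ⊥bis P0·P1 via (25.87,9.855): [(17.2511, 0) (40, 0) (40, 26.0116)]  |A|=295.8668
3. ⊥bis P0·P2 via (27.335,12.69): [(29.898, 14.4607) (17.2511, 0) (40, 0) (40, 21.4398)]  |A|=272.7747
4. ⊥bis P0·P3 via (30.34,16.095): [(33.7645, 17.1319) (29.898, 14.4607) (17.2511, 0) (40, 0) (40, 19.0199)]  |A|=265.23
5. ⊥bis P0·P4 via (26.72,27.425): [(33.7645, 17.1319) (29.898, 14.4607) (17.2511, 0) (40, 0) (40, 19.0199)]  |A|=265.23
6. ⊥bis P0·P5 via (24.565,11.7): [(33.7645, 17.1319) (29.898, 14.4607) (17.2511, 0) (40, 0) (40, 19.0199)]  |A|=265.23
7. canonical 5-gon: [(33.7645, 17.1319) (29.898, 14.4607) (17.2511, 0) (40, 0) (40, 19.0199)]
8. shoelace: 265.23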